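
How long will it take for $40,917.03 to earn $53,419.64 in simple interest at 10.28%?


Rearrange the simple interest formula for t:
I = P × r × t  ⇒  t = I / (P × r)
t = $53,419.64 / ($40,917.03 × 0.1028)
t = 12.7

t = I/(P×r) = 12.7 years


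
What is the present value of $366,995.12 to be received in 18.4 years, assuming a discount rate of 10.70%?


Present value formula: PV = FV / (1 + r)^t
PV = $366,995.12 / (1 + 0.107)^18.4
PV = $366,995.12 / 6.491069
PV = $56,538.47

PV = FV / (1 + r)^t = $56,538.47


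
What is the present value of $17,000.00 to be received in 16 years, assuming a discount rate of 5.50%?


Present value formula: PV = FV / (1 + r)^t
PV = $17,000.00 / (1 + 0.055)^16
PV = $17,000.00 / 2.355263
PV = $7,217.88

PV = FV / (1 + r)^t = $7,217.88


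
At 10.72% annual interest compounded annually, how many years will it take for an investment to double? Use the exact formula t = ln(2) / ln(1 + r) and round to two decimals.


Doubling condition: (1 + r)^t = 2
Take ln of both sides: t × ln(1 + r) = ln(2)
t = ln(2) / ln(1 + r)
t = 0.693147 / 0.101834
t = 6.81

t = ln(2) / ln(1 + r) = 6.81 years


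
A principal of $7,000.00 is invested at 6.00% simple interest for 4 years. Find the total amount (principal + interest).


Total amount formula: A = P(1 + rt) = P + P·r·t
Interest: I = P × r × t = $7,000.00 × 0.06 × 4 = $1,680.00
A = P + I = $7,000.00 + $1,680.00 = $8,680.00

A = P + I = P(1 + rt) = $8,680.00


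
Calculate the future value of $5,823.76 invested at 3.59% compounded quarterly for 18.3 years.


Compound interest formula: A = P(1 + r/n)^(nt)
A = $5,823.76 × (1 + 0.0359/4)^(4 × 18.3)
Growth factor: (1 + 0.0359/4)^73.2 = 1.923294
A = $5,823.76 × 1.923294
A = $11,200.80

A = P(1 + r/n)^(nt) = $11,200.80


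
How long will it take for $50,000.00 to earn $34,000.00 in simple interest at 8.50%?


Rearrange the simple interest formula for t:
I = P × r × t  ⇒  t = I / (P × r)
t = $34,000.00 / ($50,000.00 × 0.085)
t = 8

t = I/(P×r) = 8 years


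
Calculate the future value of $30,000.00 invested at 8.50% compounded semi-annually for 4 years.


Compound interest formula: A = P(1 + r/n)^(nt)
A = $30,000.00 × (1 + 0.085/2)^(2 × 4)
Growth factor: (1 + 0.085/2)^8 = 1.3951102
A = $30,000.00 × 1.3951102
A = $41,853.31

A = P(1 + r/n)^(nt) = $41,853.31


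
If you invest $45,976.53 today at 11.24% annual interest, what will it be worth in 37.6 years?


Future value formula: FV = PV × (1 + r)^t
FV = $45,976.53 × (1 + 0.1124)^37.6
FV = $45,976.53 × 54.8798424
FV = $2,523,184.72

FV = PV × (1 + r)^t = $2,523,184.72


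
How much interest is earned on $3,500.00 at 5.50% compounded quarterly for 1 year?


Compound interest earned = final amount − principal.
A = P(1 + r/n)^(nt) = $3,500.00 × (1 + 0.055/4)^(4 × 1) = $3,696.51
Interest = A − P = $3,696.51 − $3,500.00 = $196.51

Interest = A - P = $196.51


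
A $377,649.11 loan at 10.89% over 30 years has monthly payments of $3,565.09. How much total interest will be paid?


Total paid over the life of the loan = PMT × n.
Total paid = $3,565.09 × 360 = $1,283,432.40
Total interest = total paid − principal = $1,283,432.40 − $377,649.11 = $905,783.29

Total interest = (PMT × n) - PV = $905,783.29


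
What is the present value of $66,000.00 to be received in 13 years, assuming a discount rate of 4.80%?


Present value formula: PV = FV / (1 + r)^t
PV = $66,000.00 / (1 + 0.048)^13
PV = $66,000.00 / 1.839487
PV = $35,879.57

PV = FV / (1 + r)^t = $35,879.57


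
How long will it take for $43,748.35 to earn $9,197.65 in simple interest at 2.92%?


Rearrange the simple interest formula for t:
I = P × r × t  ⇒  t = I / (P × r)
t = $9,197.65 / ($43,748.35 × 0.0292)
t = 7.2

t = I/(P×r) = 7.2 years


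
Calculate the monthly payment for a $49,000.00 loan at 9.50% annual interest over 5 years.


Loan payment formula: PMT = PV × r / (1 − (1 + r)^(−n))
Monthly rate r = 0.095/12 ≈ 0.00791667, n = 60 months
Denominator: 1 − (1 + 0.095/12)^(−60) = 0.376951
PMT = $49,000.00 × (0.095/12) / 0.376951
PMT = $1,029.09 per month

PMT = PV × r / (1-(1+r)^(-n)) = $1,029.09/month


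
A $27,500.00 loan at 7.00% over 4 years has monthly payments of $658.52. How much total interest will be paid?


Total paid over the life of the loan = PMT × n.
Total paid = $658.52 × 48 = $31,608.96
Total interest = total paid − principal = $31,608.96 − $27,500.00 = $4,108.96

Total interest = (PMT × n) - PV = $4,108.96


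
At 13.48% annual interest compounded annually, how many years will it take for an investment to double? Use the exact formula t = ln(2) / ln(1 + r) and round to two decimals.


Doubling condition: (1 + r)^t = 2
Take ln of both sides: t × ln(1 + r) = ln(2)
t = ln(2) / ln(1 + r)
t = 0.693147 / 0.126456
t = 5.48

t = ln(2) / ln(1 + r) = 5.48 years


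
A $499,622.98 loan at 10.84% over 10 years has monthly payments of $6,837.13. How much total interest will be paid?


Total paid over the life of the loan = PMT × n.
Total paid = $6,837.13 × 120 = $820,455.60
Total interest = total paid − principal = $820,455.60 − $499,622.98 = $320,832.62

Total interest = (PMT × n) - PV = $320,832.62


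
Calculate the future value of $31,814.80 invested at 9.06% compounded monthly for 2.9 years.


Compound interest formula: A = P(1 + r/n)^(nt)
A = $31,814.80 × (1 + 0.0906/12)^(12 × 2.9)
Growth factor: (1 + 0.0906/12)^34.8 = 1.2992058
A = $31,814.80 × 1.2992058
A = $41,333.97

A = P(1 + r/n)^(nt) = $41,333.97


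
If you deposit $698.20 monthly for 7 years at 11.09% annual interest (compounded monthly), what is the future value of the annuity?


Future value of an ordinary annuity: FV = PMT × ((1 + r)^n − 1) / r
Monthly rate r = 0.1109/12 ≈ 0.00924167, n = 84
FV = $698.20 × ((1 + 0.1109/12)^84 − 1) / (0.1109/12)
FV = $698.20 × 126.133186
FV = $88,066.19

FV = PMT × ((1+r)^n - 1)/r = $88,066.19


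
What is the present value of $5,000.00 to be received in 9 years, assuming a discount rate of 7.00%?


Present value formula: PV = FV / (1 + r)^t
PV = $5,000.00 / (1 + 0.07)^9
PV = $5,000.00 / 1.838459
PV = $2,719.67

PV = FV / (1 + r)^t = $2,719.67


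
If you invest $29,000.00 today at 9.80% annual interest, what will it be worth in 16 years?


Future value formula: FV = PV × (1 + r)^t
FV = $29,000.00 × (1 + 0.098)^16
FV = $29,000.00 × 4.4631085
FV = $129,430.15

FV = PV × (1 + r)^t = $129,430.15


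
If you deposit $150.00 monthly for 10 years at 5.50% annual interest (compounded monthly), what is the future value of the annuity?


Future value of an ordinary annuity: FV = PMT × ((1 + r)^n − 1) / r
Monthly rate r = 0.055/12 ≈ 0.00458333, n = 120
FV = $150.00 × ((1 + 0.055/12)^120 − 1) / (0.055/12)
FV = $150.00 × 159.507582
FV = $23,926.14

FV = PMT × ((1+r)^n - 1)/r = $23,926.14


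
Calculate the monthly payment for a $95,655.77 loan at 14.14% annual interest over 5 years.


Loan payment formula: PMT = PV × r / (1 − (1 + r)^(−n))
Monthly rate r = 0.1414/12 ≈ 0.01178333, n = 60 months
Denominator: 1 − (1 + 0.1414/12)^(−60) = 0.504836
PMT = $95,655.77 × (0.1414/12) / 0.504836
PMT = $2,232.69 per month

PMT = PV × r / (1-(1+r)^(-n)) = $2,232.69/month


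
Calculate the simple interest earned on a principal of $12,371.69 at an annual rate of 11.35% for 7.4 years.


Simple interest formula: I = P × r × t
I = $12,371.69 × 0.1135 × 7.4
I = $10,390.98

I = P × r × t = $10,390.98


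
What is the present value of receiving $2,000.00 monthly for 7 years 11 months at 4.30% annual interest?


Present value of an ordinary annuity: PV = PMT × (1 − (1 + r)^(−n)) / r
Monthly rate r = 0.043/12 ≈ 0.00358333, n = 95
PV = $2,000.00 × (1 − (1 + 0.043/12)^(−95)) / (0.043/12)
PV = $2,000.00 × 80.398089
PV = $160,796.18

PV = PMT × (1-(1+r)^(-n))/r = $160,796.18


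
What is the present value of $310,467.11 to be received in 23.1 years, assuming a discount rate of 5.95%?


Present value formula: PV = FV / (1 + r)^t
PV = $310,467.11 / (1 + 0.0595)^23.1
PV = $310,467.11 / 3.800425
PV = $81,692.73

PV = FV / (1 + r)^t = $81,692.73


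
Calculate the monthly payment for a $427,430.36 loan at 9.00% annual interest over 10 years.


Loan payment formula: PMT = PV × r / (1 − (1 + r)^(−n))
Monthly rate r = 0.09/12 = 0.0075, n = 120 months
Denominator: 1 − (1 + 0.09/12)^(−120) = 0.5920627
PMT = $427,430.36 × (0.09/12) / 0.5920627
PMT = $5,414.51 per month

PMT = PV × r / (1-(1+r)^(-n)) = $5,414.51/month


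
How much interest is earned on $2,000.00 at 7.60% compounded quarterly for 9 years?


Compound interest earned = final amount − principal.
A = P(1 + r/n)^(nt) = $2,000.00 × (1 + 0.076/4)^(4 × 9) = $3,938.23
Interest = A − P = $3,938.23 − $2,000.00 = $1,938.23

Interest = A - P = $1,938.23


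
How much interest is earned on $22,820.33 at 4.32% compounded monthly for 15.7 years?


Compound interest earned = final amount − principal.
A = P(1 + r/n)^(nt) = $22,820.33 × (1 + 0.0432/12)^(12 × 15.7) = $44,910.60
Interest = A − P = $44,910.60 − $22,820.33 = $22,090.27

Interest = A - P = $22,090.27


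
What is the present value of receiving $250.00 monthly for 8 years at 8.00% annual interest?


Present value of an ordinary annuity: PV = PMT × (1 − (1 + r)^(−n)) / r
Monthly rate r = 0.08/12 ≈ 0.00666667, n = 96
PV = $250.00 × (1 − (1 + 0.08/12)^(−96)) / (0.08/12)
PV = $250.00 × 70.737970
PV = $17,684.49

PV = PMT × (1-(1+r)^(-n))/r = $17,684.49


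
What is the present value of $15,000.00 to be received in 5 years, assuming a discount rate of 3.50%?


Present value formula: PV = FV / (1 + r)^t
PV = $15,000.00 / (1 + 0.035)^5
PV = $15,000.00 / 1.187686
PV = $12,629.60

PV = FV / (1 + r)^t = $12,629.60


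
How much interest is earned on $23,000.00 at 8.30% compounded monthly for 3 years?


Compound interest earned = final amount − principal.
A = P(1 + r/n)^(nt) = $23,000.00 × (1 + 0.083/12)^(12 × 3) = $29,477.79
Interest = A − P = $29,477.79 − $23,000.00 = $6,477.79

Interest = A - P = $6,477.79


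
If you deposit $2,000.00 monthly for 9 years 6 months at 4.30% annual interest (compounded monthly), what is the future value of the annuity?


Future value of an ordinary annuity: FV = PMT × ((1 + r)^n − 1) / r
Monthly rate r = 0.043/12 ≈ 0.00358333, n = 114
FV = $2,000.00 × ((1 + 0.043/12)^114 − 1) / (0.043/12)
FV = $2,000.00 × 140.500771
FV = $281,001.54

FV = PMT × ((1+r)^n - 1)/r = $281,001.54


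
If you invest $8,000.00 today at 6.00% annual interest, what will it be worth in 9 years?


Future value formula: FV = PV × (1 + r)^t
FV = $8,000.00 × (1 + 0.06)^9
FV = $8,000.00 × 1.689479
FV = $13,515.83

FV = PV × (1 + r)^t = $13,515.83


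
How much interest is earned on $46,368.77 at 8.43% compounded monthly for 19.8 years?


Compound interest earned = final amount − principal.
A = P(1 + r/n)^(nt) = $46,368.77 × (1 + 0.0843/12)^(12 × 19.8) = $244,674.96
Interest = A − P = $244,674.96 − $46,368.77 = $198,306.19

Interest = A - P = $198,306.19


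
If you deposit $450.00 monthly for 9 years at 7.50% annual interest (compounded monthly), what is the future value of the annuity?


Future value of an ordinary annuity: FV = PMT × ((1 + r)^n − 1) / r
Monthly rate r = 0.075/12 = 0.00625, n = 108
FV = $450.00 × ((1 + 0.075/12)^108 − 1) / (0.075/12)
FV = $450.00 × 153.585857
FV = $69,113.64

FV = PMT × ((1+r)^n - 1)/r = $69,113.64


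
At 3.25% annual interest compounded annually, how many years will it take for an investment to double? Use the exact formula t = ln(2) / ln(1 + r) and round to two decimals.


Doubling condition: (1 + r)^t = 2
Take ln of both sides: t × ln(1 + r) = ln(2)
t = ln(2) / ln(1 + r)
t = 0.693147 / 0.031983
t = 21.67

t = ln(2) / ln(1 + r) = 21.67 years


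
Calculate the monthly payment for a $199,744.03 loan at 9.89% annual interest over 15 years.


Loan payment formula: PMT = PV × r / (1 − (1 + r)^(−n))
Monthly rate r = 0.0989/12 ≈ 0.00824167, n = 180 months
Denominator: 1 − (1 + 0.0989/12)^(−180) = 0.771774
PMT = $199,744.03 × (0.0989/12) / 0.771774
PMT = $2,133.04 per month

PMT = PV × r / (1-(1+r)^(-n)) = $2,133.04/month


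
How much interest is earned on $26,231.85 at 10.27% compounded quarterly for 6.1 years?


Compound interest earned = final amount − principal.
A = P(1 + r/n)^(nt) = $26,231.85 × (1 + 0.1027/4)^(4 × 6.1) = $48,693.09
Interest = A − P = $48,693.09 − $26,231.85 = $22,461.24

Interest = A - P = $22,461.24


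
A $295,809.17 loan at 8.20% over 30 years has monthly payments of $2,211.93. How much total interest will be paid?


Total paid over the life of the loan = PMT × n.
Total paid = $2,211.93 × 360 = $796,294.80
Total interest = total paid − principal = $796,294.80 − $295,809.17 = $500,485.63

Total interest = (PMT × n) - PV = $500,485.63


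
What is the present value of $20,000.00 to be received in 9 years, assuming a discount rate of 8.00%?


Present value formula: PV = FV / (1 + r)^t
PV = $20,000.00 / (1 + 0.08)^9
PV = $20,000.00 / 1.999005
PV = $10,004.98

PV = FV / (1 + r)^t = $10,004.98


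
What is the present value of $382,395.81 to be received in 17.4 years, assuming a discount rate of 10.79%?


Present value formula: PV = FV / (1 + r)^t
PV = $382,395.81 / (1 + 0.1079)^17.4
PV = $382,395.81 / 5.947162
PV = $64,298.87

PV = FV / (1 + r)^t = $64,298.87


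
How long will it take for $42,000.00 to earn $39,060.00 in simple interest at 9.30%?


Rearrange the simple interest formula for t:
I = P × r × t  ⇒  t = I / (P × r)
t = $39,060.00 / ($42,000.00 × 0.093)
t = 10

t = I/(P×r) = 10 years


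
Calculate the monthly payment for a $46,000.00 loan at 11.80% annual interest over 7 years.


Loan payment formula: PMT = PV × r / (1 − (1 + r)^(−n))
Monthly rate r = 0.118/12 ≈ 0.00983333, n = 84 months
Denominator: 1 − (1 + 0.118/12)^(−84) = 0.560433
PMT = $46,000.00 × (0.118/12) / 0.560433
PMT = $807.11 per month

PMT = PV × r / (1-(1+r)^(-n)) = $807.11/month


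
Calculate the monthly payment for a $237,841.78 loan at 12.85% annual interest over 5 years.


Loan payment formula: PMT = PV × r / (1 − (1 + r)^(−n))
Monthly rate r = 0.1285/12 ≈ 0.01070833, n = 60 months
Denominator: 1 − (1 + 0.1285/12)^(−60) = 0.4722245
PMT = $237,841.78 × (0.1285/12) / 0.4722245
PMT = $5,393.39 per month

PMT = PV × r / (1-(1+r)^(-n)) = $5,393.39/month


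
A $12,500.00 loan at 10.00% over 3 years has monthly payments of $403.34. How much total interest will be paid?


Total paid over the life of the loan = PMT × n.
Total paid = $403.34 × 36 = $14,520.24
Total interest = total paid − principal = $14,520.24 − $12,500.00 = $2,020.24

Total interest = (PMT × n) - PV = $2,020.24


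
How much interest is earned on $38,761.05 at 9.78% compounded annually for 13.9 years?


Compound interest earned = final amount − principal.
A = P(1 + r/n)^(nt) = $38,761.05 × (1 + 0.0978/1)^(1 × 13.9) = $141,797.44
Interest = A − P = $141,797.44 − $38,761.05 = $103,036.39

Interest = A - P = $103,036.39


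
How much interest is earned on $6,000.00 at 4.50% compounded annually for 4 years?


Compound interest earned = final amount − principal.
A = P(1 + r/n)^(nt) = $6,000.00 × (1 + 0.045/1)^(1 × 4) = $7,155.11
Interest = A − P = $7,155.11 − $6,000.00 = $1,155.11

Interest = A - P = $1,155.11


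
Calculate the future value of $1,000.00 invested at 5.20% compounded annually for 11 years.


Compound interest formula: A = P(1 + r/n)^(nt)
A = $1,000.00 × (1 + 0.052/1)^(1 × 11)
Growth factor: (1 + 0.052/1)^11 = 1.746518
A = $1,000.00 × 1.746518
A = $1,746.52

A = P(1 + r/n)^(nt) = $1,746.52


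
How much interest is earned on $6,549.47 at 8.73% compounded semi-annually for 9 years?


Compound interest earned = final amount − principal.
A = P(1 + r/n)^(nt) = $6,549.47 × (1 + 0.0873/2)^(2 × 9) = $14,131.69
Interest = A − P = $14,131.69 − $6,549.47 = $7,582.22

Interest = A - P = $7,582.22


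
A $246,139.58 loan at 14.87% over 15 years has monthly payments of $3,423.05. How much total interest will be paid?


Total paid over the life of the loan = PMT × n.
Total paid = $3,423.05 × 180 = $616,149.00
Total interest = total paid − principal = $616,149.00 − $246,139.58 = $370,009.42

Total interest = (PMT × n) - PV = $370,009.42


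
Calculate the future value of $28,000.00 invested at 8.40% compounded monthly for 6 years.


Compound interest formula: A = P(1 + r/n)^(nt)
A = $28,000.00 × (1 + 0.084/12)^(12 × 6)
Growth factor: (1 + 0.084/12)^72 = 1.6524255
A = $28,000.00 × 1.6524255
A = $46,267.91

A = P(1 + r/n)^(nt) = $46,267.91


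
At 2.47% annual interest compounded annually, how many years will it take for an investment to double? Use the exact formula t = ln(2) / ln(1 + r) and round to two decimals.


Doubling condition: (1 + r)^t = 2
Take ln of both sides: t × ln(1 + r) = ln(2)
t = ln(2) / ln(1 + r)
t = 0.693147 / 0.024400
t = 28.41

t = ln(2) / ln(1 + r) = 28.41 years


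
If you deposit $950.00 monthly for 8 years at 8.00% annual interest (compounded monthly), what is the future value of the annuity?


Future value of an ordinary annuity: FV = PMT × ((1 + r)^n − 1) / r
Monthly rate r = 0.08/12 ≈ 0.00666667, n = 96
FV = $950.00 × ((1 + 0.08/12)^96 − 1) / (0.08/12)
FV = $950.00 × 133.868583
FV = $127,175.15

FV = PMT × ((1+r)^n - 1)/r = $127,175.15


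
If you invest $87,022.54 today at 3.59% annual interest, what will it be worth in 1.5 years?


Future value formula: FV = PV × (1 + r)^t
FV = $87,022.54 × (1 + 0.0359)^1.5
FV = $87,022.54 × 1.05433045
FV = $91,750.51

FV = PV × (1 + r)^t = $91,750.51


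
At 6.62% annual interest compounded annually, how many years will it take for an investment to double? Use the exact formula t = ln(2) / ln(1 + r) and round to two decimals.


Doubling condition: (1 + r)^t = 2
Take ln of both sides: t × ln(1 + r) = ln(2)
t = ln(2) / ln(1 + r)
t = 0.693147 / 0.064101
t = 10.81

t = ln(2) / ln(1 + r) = 10.81 years


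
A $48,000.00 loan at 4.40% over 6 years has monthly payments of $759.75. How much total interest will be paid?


Total paid over the life of the loan = PMT × n.
Total paid = $759.75 × 72 = $54,702.00
Total interest = total paid − principal = $54,702.00 − $48,000.00 = $6,702.00

Total interest = (PMT × n) - PV = $6,702.00


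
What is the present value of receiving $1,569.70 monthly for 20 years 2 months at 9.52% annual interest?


Present value of an ordinary annuity: PV = PMT × (1 − (1 + r)^(−n)) / r
Monthly rate r = 0.0952/12 ≈ 0.00793333, n = 242
PV = $1,569.70 × (1 − (1 + 0.0952/12)^(−242)) / (0.0952/12)
PV = $1,569.70 × 107.427544
PV = $168,629.02

PV = PMT × (1-(1+r)^(-n))/r = $168,629.02


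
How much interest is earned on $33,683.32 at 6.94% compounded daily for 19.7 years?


Compound interest earned = final amount − principal.
A = P(1 + r/n)^(nt) = $33,683.32 × (1 + 0.0694/365)^(365 × 19.7) = $132,165.22
Interest = A − P = $132,165.22 − $33,683.32 = $98,481.90

Interest = A - P = $98,481.90


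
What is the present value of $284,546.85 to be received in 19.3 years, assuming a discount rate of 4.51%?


Present value formula: PV = FV / (1 + r)^t
PV = $284,546.85 / (1 + 0.0451)^19.3
PV = $284,546.85 / 2.3428607
PV = $121,452.74

PV = FV / (1 + r)^t = $121,452.74


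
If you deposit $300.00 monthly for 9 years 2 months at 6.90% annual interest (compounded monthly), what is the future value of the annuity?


Future value of an ordinary annuity: FV = PMT × ((1 + r)^n − 1) / r
Monthly rate r = 0.069/12 = 0.00575, n = 110
FV = $300.00 × ((1 + 0.069/12)^110 − 1) / (0.069/12)
FV = $300.00 × 152.852829
FV = $45,855.85

FV = PMT × ((1+r)^n - 1)/r = $45,855.85


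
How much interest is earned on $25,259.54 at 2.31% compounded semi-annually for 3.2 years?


Compound interest earned = final amount − principal.
A = P(1 + r/n)^(nt) = $25,259.54 × (1 + 0.0231/2)^(2 × 3.2) = $27,185.95
Interest = A − P = $27,185.95 − $25,259.54 = $1,926.41

Interest = A - P = $1,926.41


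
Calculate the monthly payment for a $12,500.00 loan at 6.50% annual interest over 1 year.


Loan payment formula: PMT = PV × r / (1 − (1 + r)^(−n))
Monthly rate r = 0.065/12 ≈ 0.00541667, n = 12 months
Denominator: 1 − (1 + 0.065/12)^(−12) = 0.062768
PMT = $12,500.00 × (0.065/12) / 0.062768
PMT = $1,078.71 per month

PMT = PV × r / (1-(1+r)^(-n)) = $1,078.71/month


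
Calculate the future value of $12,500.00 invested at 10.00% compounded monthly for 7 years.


Compound interest formula: A = P(1 + r/n)^(nt)
A = $12,500.00 × (1 + 0.1/12)^(12 × 7)
Growth factor: (1 + 0.1/12)^84 = 2.007920
A = $12,500.00 × 2.007920
A = $25,099.00

A = P(1 + r/n)^(nt) = $25,099.00


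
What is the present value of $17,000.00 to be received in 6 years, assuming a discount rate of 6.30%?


Present value formula: PV = FV / (1 + r)^t
PV = $17,000.00 / (1 + 0.063)^6
PV = $17,000.00 / 1.442778
PV = $11,782.82

PV = FV / (1 + r)^t = $11,782.82


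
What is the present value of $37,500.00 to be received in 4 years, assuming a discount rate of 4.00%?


Present value formula: PV = FV / (1 + r)^t
PV = $37,500.00 / (1 + 0.04)^4
PV = $37,500.00 / 1.1698586
PV = $32,055.16

PV = FV / (1 + r)^t = $32,055.16


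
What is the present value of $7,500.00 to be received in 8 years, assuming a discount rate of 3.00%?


Present value formula: PV = FV / (1 + r)^t
PV = $7,500.00 / (1 + 0.03)^8
PV = $7,500.00 / 1.266770
PV = $5,920.57

PV = FV / (1 + r)^t = $5,920.57


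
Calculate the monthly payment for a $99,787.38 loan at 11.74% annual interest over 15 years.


Loan payment formula: PMT = PV × r / (1 − (1 + r)^(−n))
Monthly rate r = 0.1174/12 ≈ 0.00978333, n = 180 months
Denominator: 1 − (1 + 0.1174/12)^(−180) = 0.826650
PMT = $99,787.38 × (0.1174/12) / 0.826650
PMT = $1,180.98 per month

PMT = PV × r / (1-(1+r)^(-n)) = $1,180.98/month


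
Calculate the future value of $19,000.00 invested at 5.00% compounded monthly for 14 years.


Compound interest formula: A = P(1 + r/n)^(nt)
A = $19,000.00 × (1 + 0.05/12)^(12 × 14)
Growth factor: (1 + 0.05/12)^168 = 2.0108262
A = $19,000.00 × 2.0108262
A = $38,205.70

A = P(1 + r/n)^(nt) = $38,205.70


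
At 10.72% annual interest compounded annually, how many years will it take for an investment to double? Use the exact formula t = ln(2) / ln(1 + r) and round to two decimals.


Doubling condition: (1 + r)^t = 2
Take ln of both sides: t × ln(1 + r) = ln(2)
t = ln(2) / ln(1 + r)
t = 0.693147 / 0.101834
t = 6.81

t = ln(2) / ln(1 + r) = 6.81 years


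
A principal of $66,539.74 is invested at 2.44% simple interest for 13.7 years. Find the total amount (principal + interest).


Total amount formula: A = P(1 + rt) = P + P·r·t
Interest: I = P × r × t = $66,539.74 × 0.0244 × 13.7 = $22,242.90
A = P + I = $66,539.74 + $22,242.90 = $88,782.64

A = P + I = P(1 + rt) = $88,782.64


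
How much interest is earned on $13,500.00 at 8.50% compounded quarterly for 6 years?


Compound interest earned = final amount − principal.
A = P(1 + r/n)^(nt) = $13,500.00 × (1 + 0.085/4)^(4 × 6) = $22,361.63
Interest = A − P = $22,361.63 − $13,500.00 = $8,861.63

Interest = A - P = $8,861.63


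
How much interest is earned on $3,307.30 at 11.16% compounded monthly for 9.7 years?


Compound interest earned = final amount − principal.
A = P(1 + r/n)^(nt) = $3,307.30 × (1 + 0.1116/12)^(12 × 9.7) = $9,714.79
Interest = A − P = $9,714.79 − $3,307.30 = $6,407.49

Interest = A - P = $6,407.49


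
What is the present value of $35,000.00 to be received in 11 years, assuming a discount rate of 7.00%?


Present value formula: PV = FV / (1 + r)^t
PV = $35,000.00 / (1 + 0.07)^11
PV = $35,000.00 / 2.104852
PV = $16,628.25

PV = FV / (1 + r)^t = $16,628.25


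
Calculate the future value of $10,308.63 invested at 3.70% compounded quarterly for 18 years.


Compound interest formula: A = P(1 + r/n)^(nt)
A = $10,308.63 × (1 + 0.037/4)^(4 × 18)
Growth factor: (1 + 0.037/4)^72 = 1.9404863
A = $10,308.63 × 1.9404863
A = $20,003.76

A = P(1 + r/n)^(nt) = $20,003.76


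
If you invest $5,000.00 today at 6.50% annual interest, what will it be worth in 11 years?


Future value formula: FV = PV × (1 + r)^t
FV = $5,000.00 × (1 + 0.065)^11
FV = $5,000.00 × 1.9991514
FV = $9,995.76

FV = PV × (1 + r)^t = $9,995.76


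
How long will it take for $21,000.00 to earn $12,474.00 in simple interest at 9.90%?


Rearrange the simple interest formula for t:
I = P × r × t  ⇒  t = I / (P × r)
t = $12,474.00 / ($21,000.00 × 0.099)
t = 6

t = I/(P×r) = 6 years


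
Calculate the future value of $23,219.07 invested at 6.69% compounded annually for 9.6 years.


Compound interest formula: A = P(1 + r/n)^(nt)
A = $23,219.07 × (1 + 0.0669/1)^(1 × 9.6)
Growth factor: (1 + 0.0669/1)^9.6 = 1.862034
A = $23,219.07 × 1.862034
A = $43,234.70

A = P(1 + r/n)^(nt) = $43,234.70


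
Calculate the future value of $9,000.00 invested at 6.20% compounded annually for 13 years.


Compound interest formula: A = P(1 + r/n)^(nt)
A = $9,000.00 × (1 + 0.062/1)^(1 × 13)
Growth factor: (1 + 0.062/1)^13 = 2.185842
A = $9,000.00 × 2.185842
A = $19,672.58

A = P(1 + r/n)^(nt) = $19,672.58


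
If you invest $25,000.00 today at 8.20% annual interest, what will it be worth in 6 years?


Future value formula: FV = PV × (1 + r)^t
FV = $25,000.00 × (1 + 0.082)^6
FV = $25,000.00 × 1.604588
FV = $40,114.70

FV = PV × (1 + r)^t = $40,114.70


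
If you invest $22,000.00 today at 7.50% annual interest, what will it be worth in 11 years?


Future value formula: FV = PV × (1 + r)^t
FV = $22,000.00 × (1 + 0.075)^11
FV = $22,000.00 × 2.215609
FV = $48,743.40

FV = PV × (1 + r)^t = $48,743.40


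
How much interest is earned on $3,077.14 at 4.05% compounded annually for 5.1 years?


Compound interest earned = final amount − principal.
A = P(1 + r/n)^(nt) = $3,077.14 × (1 + 0.0405/1)^(1 × 5.1) = $3,767.75
Interest = A − P = $3,767.75 − $3,077.14 = $690.61

Interest = A - P = $690.61


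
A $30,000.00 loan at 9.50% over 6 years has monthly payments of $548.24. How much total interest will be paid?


Total paid over the life of the loan = PMT × n.
Total paid = $548.24 × 72 = $39,473.28
Total interest = total paid − principal = $39,473.28 − $30,000.00 = $9,473.28

Total interest = (PMT × n) - PV = $9,473.28


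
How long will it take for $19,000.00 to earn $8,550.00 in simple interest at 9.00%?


Rearrange the simple interest formula for t:
I = P × r × t  ⇒  t = I / (P × r)
t = $8,550.00 / ($19,000.00 × 0.09)
t = 5

t = I/(P×r) = 5 years


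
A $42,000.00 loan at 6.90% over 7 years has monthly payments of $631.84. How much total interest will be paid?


Total paid over the life of the loan = PMT × n.
Total paid = $631.84 × 84 = $53,074.56
Total interest = total paid − principal = $53,074.56 − $42,000.00 = $11,074.56

Total interest = (PMT × n) - PV = $11,074.56


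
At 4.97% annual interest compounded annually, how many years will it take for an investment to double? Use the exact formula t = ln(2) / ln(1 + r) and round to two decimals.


Doubling condition: (1 + r)^t = 2
Take ln of both sides: t × ln(1 + r) = ln(2)
t = ln(2) / ln(1 + r)
t = 0.693147 / 0.048504
t = 14.29

t = ln(2) / ln(1 + r) = 14.29 years


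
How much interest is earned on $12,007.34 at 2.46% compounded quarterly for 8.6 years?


Compound interest earned = final amount − principal.
A = P(1 + r/n)^(nt) = $12,007.34 × (1 + 0.0246/4)^(4 × 8.6) = $14,826.71
Interest = A − P = $14,826.71 − $12,007.34 = $2,819.37

Interest = A - P = $2,819.37


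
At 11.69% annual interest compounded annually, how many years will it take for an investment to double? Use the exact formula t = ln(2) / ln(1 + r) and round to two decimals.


Doubling condition: (1 + r)^t = 2
Take ln of both sides: t × ln(1 + r) = ln(2)
t = ln(2) / ln(1 + r)
t = 0.693147 / 0.110557
t = 6.27

t = ln(2) / ln(1 + r) = 6.27 years


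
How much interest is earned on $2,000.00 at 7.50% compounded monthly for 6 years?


Compound interest earned = final amount − principal.
A = P(1 + r/n)^(nt) = $2,000.00 × (1 + 0.075/12)^(12 × 6) = $3,132.23
Interest = A − P = $3,132.23 − $2,000.00 = $1,132.23

Interest = A - P = $1,132.23


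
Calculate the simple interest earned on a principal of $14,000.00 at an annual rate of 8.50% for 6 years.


Simple interest formula: I = P × r × t
I = $14,000.00 × 0.085 × 6
I = $7,140.00

I = P × r × t = $7,140.00


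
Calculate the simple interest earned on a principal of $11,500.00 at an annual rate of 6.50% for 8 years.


Simple interest formula: I = P × r × t
I = $11,500.00 × 0.065 × 8
I = $5,980.00

I = P × r × t = $5,980.00


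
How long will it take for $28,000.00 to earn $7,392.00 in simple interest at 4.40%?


Rearrange the simple interest formula for t:
I = P × r × t  ⇒  t = I / (P × r)
t = $7,392.00 / ($28,000.00 × 0.044)
t = 6

t = I/(P×r) = 6 years


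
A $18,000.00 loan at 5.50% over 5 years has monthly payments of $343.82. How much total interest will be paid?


Total paid over the life of the loan = PMT × n.
Total paid = $343.82 × 60 = $20,629.20
Total interest = total paid − principal = $20,629.20 − $18,000.00 = $2,629.20

Total interest = (PMT × n) - PV = $2,629.20


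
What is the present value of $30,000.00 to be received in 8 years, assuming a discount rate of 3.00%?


Present value formula: PV = FV / (1 + r)^t
PV = $30,000.00 / (1 + 0.03)^8
PV = $30,000.00 / 1.266770
PV = $23,682.28

PV = FV / (1 + r)^t = $23,682.28


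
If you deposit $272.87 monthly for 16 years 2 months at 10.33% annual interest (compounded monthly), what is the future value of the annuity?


Future value of an ordinary annuity: FV = PMT × ((1 + r)^n − 1) / r
Monthly rate r = 0.1033/12 ≈ 0.00860833, n = 194
FV = $272.87 × ((1 + 0.1033/12)^194 − 1) / (0.1033/12)
FV = $272.87 × 496.544987
FV = $135,492.23

FV = PMT × ((1+r)^n - 1)/r = $135,492.23


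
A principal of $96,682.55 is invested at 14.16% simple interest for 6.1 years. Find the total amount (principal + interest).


Total amount formula: A = P(1 + rt) = P + P·r·t
Interest: I = P × r × t = $96,682.55 × 0.1416 × 6.1 = $83,510.52
A = P + I = $96,682.55 + $83,510.52 = $180,193.07

A = P + I = P(1 + rt) = $180,193.07


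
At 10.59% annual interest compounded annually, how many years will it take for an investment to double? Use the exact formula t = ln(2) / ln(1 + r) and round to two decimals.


Doubling condition: (1 + r)^t = 2
Take ln of both sides: t × ln(1 + r) = ln(2)
t = ln(2) / ln(1 + r)
t = 0.693147 / 0.100659
t = 6.89

t = ln(2) / ln(1 + r) = 6.89 years


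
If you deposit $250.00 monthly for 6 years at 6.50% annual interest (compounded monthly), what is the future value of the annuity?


Future value of an ordinary annuity: FV = PMT × ((1 + r)^n − 1) / r
Monthly rate r = 0.065/12 ≈ 0.00541667, n = 72
FV = $250.00 × ((1 + 0.065/12)^72 − 1) / (0.065/12)
FV = $250.00 × 87.771168
FV = $21,942.79

FV = PMT × ((1+r)^n - 1)/r = $21,942.79


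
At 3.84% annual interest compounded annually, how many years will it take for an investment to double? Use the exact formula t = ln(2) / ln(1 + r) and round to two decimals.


Doubling condition: (1 + r)^t = 2
Take ln of both sides: t × ln(1 + r) = ln(2)
t = ln(2) / ln(1 + r)
t = 0.693147 / 0.037681
t = 18.40

t = ln(2) / ln(1 + r) = 18.40 years


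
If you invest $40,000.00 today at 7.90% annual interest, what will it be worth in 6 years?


Future value formula: FV = PV × (1 + r)^t
FV = $40,000.00 × (1 + 0.079)^6
FV = $40,000.00 × 1.5780787
FV = $63,123.15

FV = PV × (1 + r)^t = $63,123.15


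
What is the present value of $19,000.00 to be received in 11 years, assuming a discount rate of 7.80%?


Present value formula: PV = FV / (1 + r)^t
PV = $19,000.00 / (1 + 0.078)^11
PV = $19,000.00 / 2.284580
PV = $8,316.63

PV = FV / (1 + r)^t = $8,316.63


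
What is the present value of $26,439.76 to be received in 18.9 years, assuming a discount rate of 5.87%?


Present value formula: PV = FV / (1 + r)^t
PV = $26,439.76 / (1 + 0.0587)^18.9
PV = $26,439.76 / 2.939057
PV = $8,996.00

PV = FV / (1 + r)^t = $8,996.00


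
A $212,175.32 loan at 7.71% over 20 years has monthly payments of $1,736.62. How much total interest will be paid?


Total paid over the life of the loan = PMT × n.
Total paid = $1,736.62 × 240 = $416,788.80
Total interest = total paid − principal = $416,788.80 − $212,175.32 = $204,613.48

Total interest = (PMT × n) - PV = $204,613.48


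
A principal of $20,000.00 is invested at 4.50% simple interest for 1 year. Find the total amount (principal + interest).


Total amount formula: A = P(1 + rt) = P + P·r·t
Interest: I = P × r × t = $20,000.00 × 0.045 × 1 = $900.00
A = P + I = $20,000.00 + $900.00 = $20,900.00

A = P + I = P(1 + rt) = $20,900.00


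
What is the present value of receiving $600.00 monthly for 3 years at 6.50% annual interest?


Present value of an ordinary annuity: PV = PMT × (1 − (1 + r)^(−n)) / r
Monthly rate r = 0.065/12 ≈ 0.00541667, n = 36
PV = $600.00 × (1 − (1 + 0.065/12)^(−36)) / (0.065/12)
PV = $600.00 × 32.627489
PV = $19,576.49

PV = PMT × (1-(1+r)^(-n))/r = $19,576.49


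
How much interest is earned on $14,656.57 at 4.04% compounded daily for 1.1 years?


Compound interest earned = final amount − principal.
A = P(1 + r/n)^(nt) = $14,656.57 × (1 + 0.0404/365)^(365 × 1.1) = $15,322.56
Interest = A − P = $15,322.56 − $14,656.57 = $665.99

Interest = A - P = $665.99


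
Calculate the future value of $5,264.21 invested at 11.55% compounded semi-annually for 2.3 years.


Compound interest formula: A = P(1 + r/n)^(nt)
A = $5,264.21 × (1 + 0.1155/2)^(2 × 2.3)
Growth factor: (1 + 0.1155/2)^4.6 = 1.294679
A = $5,264.21 × 1.294679
A = $6,815.46

A = P(1 + r/n)^(nt) = $6,815.46


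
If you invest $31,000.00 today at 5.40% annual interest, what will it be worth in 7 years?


Future value formula: FV = PV × (1 + r)^t
FV = $31,000.00 × (1 + 0.054)^7
FV = $31,000.00 × 1.44505466
FV = $44,796.69

FV = PV × (1 + r)^t = $44,796.69


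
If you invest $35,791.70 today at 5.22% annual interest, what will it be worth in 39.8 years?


Future value formula: FV = PV × (1 + r)^t
FV = $35,791.70 × (1 + 0.0522)^39.8
FV = $35,791.70 × 7.577261
FV = $271,203.05

FV = PV × (1 + r)^t = $271,203.05


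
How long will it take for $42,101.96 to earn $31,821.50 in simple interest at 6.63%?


Rearrange the simple interest formula for t:
I = P × r × t  ⇒  t = I / (P × r)
t = $31,821.50 / ($42,101.96 × 0.0663)
t = 11.4

t = I/(P×r) = 11.4 years


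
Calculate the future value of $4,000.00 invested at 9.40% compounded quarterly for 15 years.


Compound interest formula: A = P(1 + r/n)^(nt)
A = $4,000.00 × (1 + 0.094/4)^(4 × 15)
Growth factor: (1 + 0.094/4)^60 = 4.029682
A = $4,000.00 × 4.029682
A = $16,118.73

A = P(1 + r/n)^(nt) = $16,118.73


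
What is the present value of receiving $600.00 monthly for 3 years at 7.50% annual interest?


Present value of an ordinary annuity: PV = PMT × (1 − (1 + r)^(−n)) / r
Monthly rate r = 0.075/12 = 0.00625, n = 36
PV = $600.00 × (1 − (1 + 0.075/12)^(−36)) / (0.075/12)
PV = $600.00 × 32.147913
PV = $19,288.75

PV = PMT × (1-(1+r)^(-n))/r = $19,288.75


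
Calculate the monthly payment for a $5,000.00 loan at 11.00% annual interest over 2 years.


Loan payment formula: PMT = PV × r / (1 − (1 + r)^(−n))
Monthly rate r = 0.11/12 ≈ 0.00916667, n = 24 months
Denominator: 1 − (1 + 0.11/12)^(−24) = 0.196677
PMT = $5,000.00 × (0.11/12) / 0.196677
PMT = $233.04 per month

PMT = PV × r / (1-(1+r)^(-n)) = $233.04/month


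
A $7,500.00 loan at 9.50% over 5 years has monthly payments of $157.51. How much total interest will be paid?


Total paid over the life of the loan = PMT × n.
Total paid = $157.51 × 60 = $9,450.60
Total interest = total paid − principal = $9,450.60 − $7,500.00 = $1,950.60

Total interest = (PMT × n) - PV = $1,950.60


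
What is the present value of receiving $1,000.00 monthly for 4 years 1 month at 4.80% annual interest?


Present value of an ordinary annuity: PV = PMT × (1 − (1 + r)^(−n)) / r
Monthly rate r = 0.048/12 = 0.004, n = 49
PV = $1,000.00 × (1 − (1 + 0.048/12)^(−49)) / (0.048/12)
PV = $1,000.00 × 44.416583
PV = $44,416.58

PV = PMT × (1-(1+r)^(-n))/r = $44,416.58


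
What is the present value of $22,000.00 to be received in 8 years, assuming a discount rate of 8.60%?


Present value formula: PV = FV / (1 + r)^t
PV = $22,000.00 / (1 + 0.086)^8
PV = $22,000.00 / 1.934811
PV = $11,370.62

PV = FV / (1 + r)^t = $11,370.62


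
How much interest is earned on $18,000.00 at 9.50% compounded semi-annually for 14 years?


Compound interest earned = final amount − principal.
A = P(1 + r/n)^(nt) = $18,000.00 × (1 + 0.095/2)^(2 × 14) = $66,006.30
Interest = A − P = $66,006.30 − $18,000.00 = $48,006.30

Interest = A - P = $48,006.30


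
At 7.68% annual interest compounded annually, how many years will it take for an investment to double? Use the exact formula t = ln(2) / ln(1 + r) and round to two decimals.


Doubling condition: (1 + r)^t = 2
Take ln of both sides: t × ln(1 + r) = ln(2)
t = ln(2) / ln(1 + r)
t = 0.693147 / 0.073994
t = 9.37

t = ln(2) / ln(1 + r) = 9.37 years


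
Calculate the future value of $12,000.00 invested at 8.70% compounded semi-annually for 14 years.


Compound interest formula: A = P(1 + r/n)^(nt)
A = $12,000.00 × (1 + 0.087/2)^(2 × 14)
Growth factor: (1 + 0.087/2)^28 = 3.294494
A = $12,000.00 × 3.294494
A = $39,533.93

A = P(1 + r/n)^(nt) = $39,533.93


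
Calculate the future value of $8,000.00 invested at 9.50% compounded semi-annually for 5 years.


Compound interest formula: A = P(1 + r/n)^(nt)
A = $8,000.00 × (1 + 0.095/2)^(2 × 5)
Growth factor: (1 + 0.095/2)^10 = 1.590524
A = $8,000.00 × 1.590524
A = $12,724.19

A = P(1 + r/n)^(nt) = $12,724.19


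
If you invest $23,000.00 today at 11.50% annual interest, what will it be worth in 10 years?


Future value formula: FV = PV × (1 + r)^t
FV = $23,000.00 × (1 + 0.115)^10
FV = $23,000.00 × 2.969947
FV = $68,308.78

FV = PV × (1 + r)^t = $68,308.78


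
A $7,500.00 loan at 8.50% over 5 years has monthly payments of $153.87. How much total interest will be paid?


Total paid over the life of the loan = PMT × n.
Total paid = $153.87 × 60 = $9,232.20
Total interest = total paid − principal = $9,232.20 − $7,500.00 = $1,732.20

Total interest = (PMT × n) - PV = $1,732.20


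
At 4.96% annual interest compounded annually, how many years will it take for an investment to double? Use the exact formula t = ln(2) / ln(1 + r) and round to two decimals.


Doubling condition: (1 + r)^t = 2
Take ln of both sides: t × ln(1 + r) = ln(2)
t = ln(2) / ln(1 + r)
t = 0.693147 / 0.048409
t = 14.32

t = ln(2) / ln(1 + r) = 14.32 years


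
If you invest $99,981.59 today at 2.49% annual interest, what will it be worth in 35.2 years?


Future value formula: FV = PV × (1 + r)^t
FV = $99,981.59 × (1 + 0.0249)^35.2
FV = $99,981.59 × 2.3767777
FV = $237,634.01

FV = PV × (1 + r)^t = $237,634.01


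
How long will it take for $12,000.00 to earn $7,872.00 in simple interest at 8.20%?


Rearrange the simple interest formula for t:
I = P × r × t  ⇒  t = I / (P × r)
t = $7,872.00 / ($12,000.00 × 0.082)
t = 8

t = I/(P×r) = 8 years
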